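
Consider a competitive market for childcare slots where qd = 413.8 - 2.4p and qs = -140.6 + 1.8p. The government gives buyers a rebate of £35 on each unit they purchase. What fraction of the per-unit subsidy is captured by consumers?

Consumer share = 3/7

Pre-subsidy: 413.8 - 2.4p = -140.6 + 1.8p gives p* = 132, q* = 97.
With the rebate, buyers effectively pay pb = ps − 35, where ps is the price sellers receive.
Demand in terms of ps becomes qd = 413.8 − 2.4(ps − 35) = 497.8 - 2.4ps. Setting this equal to supply: 497.8 - 2.4ps = -140.6 + 1.8ps, so ps = 152.
Buyers pay pb = 152 − 35 = 117; q' = -140.6 + 1.8·152 = 133.
Buyers' price falls by p* − pb = 132 − 117 = 15; sellers' price rises by ps − p* = 152 − 132 = 20.
So consumers capture 15/35 = 3/7 of each unit of subsidy.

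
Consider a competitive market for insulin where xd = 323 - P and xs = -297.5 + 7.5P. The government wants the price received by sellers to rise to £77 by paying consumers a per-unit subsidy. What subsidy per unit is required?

At a seller price of 77, quantity supplied is -297.5 + 7.5·77 = 280.
Buyers absorb 280 only when they pay Pb with 323 − 1·Pb = 280, i.e. Pb = 43.
s = Ps − Pb = 77 − 43 = 34.

Required subsidy s = £34 per unit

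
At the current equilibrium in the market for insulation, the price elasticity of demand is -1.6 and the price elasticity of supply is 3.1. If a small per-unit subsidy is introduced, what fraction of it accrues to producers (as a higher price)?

Producer share = 16/47

For a small subsidy around the equilibrium, the benefit split depends on the relative slopes, which at a point are proportional to the elasticities.
Buyer share = εs/(εs + |εd|) = 3.1/(3.1 + 1.6) = 31/47; seller share = |εd|/(εs + |εd|) = 16/47.
So producers capture 16/47 of the subsidy.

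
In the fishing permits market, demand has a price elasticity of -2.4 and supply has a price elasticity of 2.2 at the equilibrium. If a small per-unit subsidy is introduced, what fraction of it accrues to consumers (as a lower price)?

For a small subsidy around the equilibrium, the benefit split depends on the relative slopes, which at a point are proportional to the elasticities.
Buyer share = εs/(εs + |εd|) = 2.2/(2.2 + 2.4) = 11/23; seller share = |εd|/(εs + |εd|) = 12/23.

Consumer share = 11/23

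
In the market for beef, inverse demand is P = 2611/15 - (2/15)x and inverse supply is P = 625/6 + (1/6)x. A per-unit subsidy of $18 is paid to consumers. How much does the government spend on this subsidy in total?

Government cost = $5274

Pre-subsidy: 2611/15 - (2/15)x = 625/6 + (1/6)x gives x* = 233 and P* = 143.
With the rebate, buyers effectively pay Pb = Ps − 18, where Ps is the price sellers receive.
On the curves, Pb = 2611/15 - (2/15)x and Ps = 625/6 + (1/6)x; the wedge Ps − Pb = 18 gives 625/6 + (1/6)x − (2611/15 - (2/15)x) = 18, so x' = 293.
Then Pb = 2611/15 − (2/15)·293 = 135 and Ps = 625/6 + (1/6)·293 = 153.
Government outlay = subsidy × quantity = 18 × 293 = 5274.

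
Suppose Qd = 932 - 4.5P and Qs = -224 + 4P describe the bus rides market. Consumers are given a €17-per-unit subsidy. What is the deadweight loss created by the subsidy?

Pre-subsidy: 932 - 4.5P = -224 + 4P gives P* = 136, Q* = 320.
With the rebate, buyers effectively pay Pb = Ps − 17, where Ps is the price sellers receive.
Demand in terms of Ps becomes Qd = 932 − 4.5(Ps − 17) = 1008.5 - 4.5Ps. Setting this equal to supply: 1008.5 - 4.5Ps = -224 + 4Ps, so Ps = 145.
Buyers pay Pb = 145 − 17 = 128; Q' = -224 + 4·145 = 356.
The subsidy expands output by 356 − 320 = 36 past the efficient level; on those units the gap between marginal cost and willingness to pay runs from 0 up to 17.
DWL = ½ × 17 × 36 = 306.

Deadweight loss = €306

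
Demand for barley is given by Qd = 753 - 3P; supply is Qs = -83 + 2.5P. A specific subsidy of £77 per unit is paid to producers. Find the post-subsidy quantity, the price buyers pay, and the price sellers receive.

Q' = 402; buyers pay £117; sellers receive £194

Pre-subsidy: 753 - 3P = -83 + 2.5P gives P* = 152, Q* = 297.
With the subsidy, sellers receive Ps = Pb + 77 for each unit, where Pb is the price buyers pay.
Supply in terms of Pb becomes Qs = -83 + 2.5(Pb + 77) = 109.5 + 2.5Pb. Setting this equal to demand: 753 - 3Pb = 109.5 + 2.5Pb, so Pb = 117.
Sellers receive Ps = 117 + 77 = 194; Q' = 753 − 3·117 = 402.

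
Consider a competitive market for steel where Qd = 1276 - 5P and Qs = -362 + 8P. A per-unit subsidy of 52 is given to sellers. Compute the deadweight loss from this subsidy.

Pre-subsidy: 1276 - 5P = -362 + 8P gives P* = 126, Q* = 646.
With the subsidy, sellers receive Ps = Pb + 52 for each unit, where Pb is the price buyers pay.
Supply in terms of Pb becomes Qs = -362 + 8(Pb + 52) = 54 + 8Pb. Setting this equal to demand: 1276 - 5Pb = 54 + 8Pb, so Pb = 94.
Sellers receive Ps = 94 + 52 = 146; Q' = 1276 − 5·94 = 806.
The subsidy expands output by 806 − 646 = 160 past the efficient level; on those units the gap between marginal cost and willingness to pay runs from 0 up to 52.
DWL = ½ × 52 × 160 = 4160.

Deadweight loss = 4160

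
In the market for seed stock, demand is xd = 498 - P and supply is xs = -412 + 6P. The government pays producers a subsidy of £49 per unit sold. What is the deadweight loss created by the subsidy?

Deadweight loss = £1029

Pre-subsidy: 498 - P = -412 + 6P gives P* = 130, x* = 368.
With the subsidy, sellers receive Ps = Pb + 49 for each unit, where Pb is the price buyers pay.
Supply in terms of Pb becomes xs = -412 + 6(Pb + 49) = -118 + 6Pb. Setting this equal to demand: 498 - Pb = -118 + 6Pb, so Pb = 88.
Sellers receive Ps = 88 + 49 = 137; x' = 498 − 1·88 = 410.
The subsidy expands output by 410 − 368 = 42 past the efficient level; on those units the gap between marginal cost and willingness to pay runs from 0 up to 49.
DWL = ½ × 49 × 42 = 1029.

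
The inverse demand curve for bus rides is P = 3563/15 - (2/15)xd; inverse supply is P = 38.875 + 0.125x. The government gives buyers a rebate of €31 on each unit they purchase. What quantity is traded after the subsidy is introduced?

Pre-subsidy: 3563/15 - (2/15)x = 38.875 + 0.125x gives x* = 769 and P* = 135.
With the rebate, buyers effectively pay Pb = Ps − 31, where Ps is the price sellers receive.
On the curves, Pb = 3563/15 - (2/15)x and Ps = 38.875 + 0.125x; the wedge Ps − Pb = 31 gives 38.875 + 0.125x − (3563/15 - (2/15)x) = 31, so x' = 889.
Then Pb = 3563/15 − (2/15)·889 = 119 and Ps = 38.875 + 0.125·889 = 150.

x' = 889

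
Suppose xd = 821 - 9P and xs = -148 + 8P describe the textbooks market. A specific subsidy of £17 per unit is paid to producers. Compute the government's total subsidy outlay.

Government cost = £6460

Pre-subsidy: 821 - 9P = -148 + 8P gives P* = 57, x* = 308.
With the subsidy, sellers receive Ps = Pb + 17 for each unit, where Pb is the price buyers pay.
Supply in terms of Pb becomes xs = -148 + 8(Pb + 17) = -12 + 8Pb. Setting this equal to demand: 821 - 9Pb = -12 + 8Pb, so Pb = 49.
Sellers receive Ps = 49 + 17 = 66; x' = 821 − 9·49 = 380.
Government outlay = subsidy × quantity = 17 × 380 = 6460.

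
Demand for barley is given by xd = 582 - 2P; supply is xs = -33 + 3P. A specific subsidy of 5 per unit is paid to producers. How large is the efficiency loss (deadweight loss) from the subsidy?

Deadweight loss = 15

Pre-subsidy: 582 - 2P = -33 + 3P gives P* = 123, x* = 336.
With the subsidy, sellers receive Ps = Pb + 5 for each unit, where Pb is the price buyers pay.
Supply in terms of Pb becomes xs = -33 + 3(Pb + 5) = -18 + 3Pb. Setting this equal to demand: 582 - 2Pb = -18 + 3Pb, so Pb = 120.
Sellers receive Ps = 120 + 5 = 125; x' = 582 − 2·120 = 342.
The subsidy expands output by 342 − 336 = 6 past the efficient level; on those units the gap between marginal cost and willingness to pay runs from 0 up to 5.
DWL = ½ × 5 × 6 = 15.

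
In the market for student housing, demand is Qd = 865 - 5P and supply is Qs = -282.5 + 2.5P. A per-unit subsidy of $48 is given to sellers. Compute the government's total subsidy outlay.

Pre-subsidy: 865 - 5P = -282.5 + 2.5P gives P* = 153, Q* = 100.
With the subsidy, sellers receive Ps = Pb + 48 for each unit, where Pb is the price buyers pay.
Supply in terms of Pb becomes Qs = -282.5 + 2.5(Pb + 48) = -162.5 + 2.5Pb. Setting this equal to demand: 865 - 5Pb = -162.5 + 2.5Pb, so Pb = 137.
Sellers receive Ps = 137 + 48 = 185; Q' = 865 − 5·137 = 180.
Government outlay = subsidy × quantity = 48 × 180 = 8640.

Government cost = $8640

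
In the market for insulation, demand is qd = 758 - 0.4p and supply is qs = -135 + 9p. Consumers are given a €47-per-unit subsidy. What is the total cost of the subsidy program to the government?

Pre-subsidy: 758 - 0.4p = -135 + 9p gives p* = 95, q* = 720.
With the rebate, buyers effectively pay pb = ps − 47, where ps is the price sellers receive.
Demand in terms of ps becomes qd = 758 − 0.4(ps − 47) = 776.8 - 0.4ps. Setting this equal to supply: 776.8 - 0.4ps = -135 + 9ps, so ps = 97.
Buyers pay pb = 97 − 47 = 50; q' = -135 + 9·97 = 738.
Government outlay = subsidy × quantity = 47 × 738 = 34686.

Government cost = €34686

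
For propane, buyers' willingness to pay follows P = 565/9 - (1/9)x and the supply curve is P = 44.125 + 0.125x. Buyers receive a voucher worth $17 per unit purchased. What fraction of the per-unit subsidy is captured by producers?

Pre-subsidy: 565/9 - (1/9)x = 44.125 + 0.125x gives x* = 79 and P* = 54.
With the rebate, buyers effectively pay Pb = Ps − 17, where Ps is the price sellers receive.
On the curves, Pb = 565/9 - (1/9)x and Ps = 44.125 + 0.125x; the wedge Ps − Pb = 17 gives 44.125 + 0.125x − (565/9 - (1/9)x) = 17, so x' = 151.
Then Pb = 565/9 − (1/9)·151 = 46 and Ps = 44.125 + 0.125·151 = 63.
Buyers' price falls by P* − Pb = 54 − 46 = 8; sellers' price rises by Ps − P* = 63 − 54 = 9.
So producers capture 9/17 = 9/17 of each unit of subsidy.

Producer share = 9/17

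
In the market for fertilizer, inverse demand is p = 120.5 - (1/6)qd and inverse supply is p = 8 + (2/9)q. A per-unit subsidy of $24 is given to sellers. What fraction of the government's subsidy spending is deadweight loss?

Pre-subsidy: 120.5 - (1/6)q = 8 + (2/9)q gives q* = 2025/7 and p* = 506/7.
With the subsidy, sellers receive ps = pb + 24 for each unit, where pb is the price buyers pay.
On the curves, pb = 120.5 - (1/6)q and ps = 8 + (2/9)q; the wedge ps − pb = 24 gives 8 + (2/9)q − (120.5 - (1/6)q) = 24, so q' = 351.
Then pb = 120.5 − (1/6)·351 = 62 and ps = 8 + (2/9)·351 = 86.
ΔCS = ½(2025/7 + 351)(506/7 − 62) = 161352/49; ΔPS = ½(2025/7 + 351)(86 − 506/7) = 215136/49.
Government spending = 24 × 351 = 8424.
DWL = ½ × 24 × (351 − 2025/7) = 5184/7; fraction = (5184/7) / 8424 = 8/91.

DWL / government spending = 8/91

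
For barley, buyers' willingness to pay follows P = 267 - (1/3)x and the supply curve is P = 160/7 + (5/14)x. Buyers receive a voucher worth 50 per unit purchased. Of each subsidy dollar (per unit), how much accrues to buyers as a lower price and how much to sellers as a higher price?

Buyers gain 700/29 per unit; sellers gain 750/29 per unit

Pre-subsidy: 267 - (1/3)x = 160/7 + (5/14)x gives x* = 10254/29 and P* = 4325/29.
With the rebate, buyers effectively pay Pb = Ps − 50, where Ps is the price sellers receive.
On the curves, Pb = 267 - (1/3)x and Ps = 160/7 + (5/14)x; the wedge Ps − Pb = 50 gives 160/7 + (5/14)x − (267 - (1/3)x) = 50, so x' = 426.
Then Pb = 267 − (1/3)·426 = 125 and Ps = 160/7 + (5/14)·426 = 175.
Buyers' price falls by P* − Pb = 4325/29 − 125 = 700/29; sellers' price rises by Ps − P* = 175 − 4325/29 = 750/29.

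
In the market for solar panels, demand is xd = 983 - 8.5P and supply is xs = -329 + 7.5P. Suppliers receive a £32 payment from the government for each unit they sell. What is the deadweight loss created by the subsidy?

Deadweight loss = £2040

Pre-subsidy: 983 - 8.5P = -329 + 7.5P gives P* = 82, x* = 286.
With the subsidy, sellers receive Ps = Pb + 32 for each unit, where Pb is the price buyers pay.
Supply in terms of Pb becomes xs = -329 + 7.5(Pb + 32) = -89 + 7.5Pb. Setting this equal to demand: 983 - 8.5Pb = -89 + 7.5Pb, so Pb = 67.
Sellers receive Ps = 67 + 32 = 99; x' = 983 − 8.5·67 = 413.5.
The subsidy expands output by 413.5 − 286 = 127.5 past the efficient level; on those units the gap between marginal cost and willingness to pay runs from 0 up to 32.
DWL = ½ × 32 × 127.5 = 2040.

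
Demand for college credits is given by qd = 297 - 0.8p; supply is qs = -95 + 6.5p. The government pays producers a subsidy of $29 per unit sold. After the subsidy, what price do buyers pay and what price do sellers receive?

Buyers pay 2035/73; sellers receive 4152/73

Pre-subsidy: 297 - 0.8p = -95 + 6.5p gives p* = 3920/73, q* = 18545/73.
With the subsidy, sellers receive ps = pb + 29 for each unit, where pb is the price buyers pay.
Supply in terms of pb becomes qs = -95 + 6.5(pb + 29) = 93.5 + 6.5pb. Setting this equal to demand: 297 - 0.8pb = 93.5 + 6.5pb, so pb = 2035/73.
Sellers receive ps = 2035/73 + 29 = 4152/73; q' = 297 − 0.8·(2035/73) = 20053/73.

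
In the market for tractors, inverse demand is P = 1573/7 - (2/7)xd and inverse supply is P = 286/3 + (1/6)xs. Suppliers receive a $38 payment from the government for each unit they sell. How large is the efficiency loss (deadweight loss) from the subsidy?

Pre-subsidy: 1573/7 - (2/7)x = 286/3 + (1/6)x gives x* = 286 and P* = 143.
With the subsidy, sellers receive Ps = Pb + 38 for each unit, where Pb is the price buyers pay.
On the curves, Pb = 1573/7 - (2/7)x and Ps = 286/3 + (1/6)x; the wedge Ps − Pb = 38 gives 286/3 + (1/6)x − (1573/7 - (2/7)x) = 38, so x' = 370.
Then Pb = 1573/7 − (2/7)·370 = 119 and Ps = 286/3 + (1/6)·370 = 157.
The subsidy expands output by 370 − 286 = 84 past the efficient level; on those units the gap between marginal cost and willingness to pay runs from 0 up to 38.
DWL = ½ × 38 × 84 = 1596.

Deadweight loss = $1596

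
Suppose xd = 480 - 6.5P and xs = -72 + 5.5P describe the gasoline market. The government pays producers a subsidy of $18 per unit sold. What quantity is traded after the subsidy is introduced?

x' = 234.625

Pre-subsidy: 480 - 6.5P = -72 + 5.5P gives P* = 46, x* = 181.
With the subsidy, sellers receive Ps = Pb + 18 for each unit, where Pb is the price buyers pay.
Supply in terms of Pb becomes xs = -72 + 5.5(Pb + 18) = 27 + 5.5Pb. Setting this equal to demand: 480 - 6.5Pb = 27 + 5.5Pb, so Pb = 37.75.
Sellers receive Ps = 37.75 + 18 = 55.75; x' = 480 − 6.5·37.75 = 234.625.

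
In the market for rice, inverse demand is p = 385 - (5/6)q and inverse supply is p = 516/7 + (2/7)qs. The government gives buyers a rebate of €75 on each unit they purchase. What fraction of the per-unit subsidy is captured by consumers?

Consumer share = 35/47

Pre-subsidy: 385 - (5/6)q = 516/7 + (2/7)q gives q* = 13074/47 and p* = 7200/47.
With the rebate, buyers effectively pay pb = ps − 75, where ps is the price sellers receive.
On the curves, pb = 385 - (5/6)q and ps = 516/7 + (2/7)q; the wedge ps − pb = 75 gives 516/7 + (2/7)q − (385 - (5/6)q) = 75, so q' = 16224/47.
Then pb = 385 − (5/6)·(16224/47) = 4575/47 and ps = 516/7 + (2/7)·(16224/47) = 8100/47.
Buyers' price falls by p* − pb = 7200/47 − 4575/47 = 2625/47; sellers' price rises by ps − p* = 8100/47 − 7200/47 = 900/47.
So consumers capture (2625/47)/75 = 35/47 of each unit of subsidy.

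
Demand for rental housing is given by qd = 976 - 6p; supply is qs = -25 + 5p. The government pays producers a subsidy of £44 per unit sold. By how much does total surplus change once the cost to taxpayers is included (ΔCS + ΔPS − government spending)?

Net change in total surplus = -£2640

Pre-subsidy: 976 - 6p = -25 + 5p gives p* = 91, q* = 430.
With the subsidy, sellers receive ps = pb + 44 for each unit, where pb is the price buyers pay.
Supply in terms of pb becomes qs = -25 + 5(pb + 44) = 195 + 5pb. Setting this equal to demand: 976 - 6pb = 195 + 5pb, so pb = 71.
Sellers receive ps = 71 + 44 = 115; q' = 976 − 6·71 = 550.
ΔCS = ½(430 + 550)(91 − 71) = 9800; ΔPS = ½(430 + 550)(115 − 91) = 11760.
Government spending = 44 × 550 = 24200.
Net change = 9800 + 11760 − 24200 = -2640. The loss equals the DWL triangle ½·44·120.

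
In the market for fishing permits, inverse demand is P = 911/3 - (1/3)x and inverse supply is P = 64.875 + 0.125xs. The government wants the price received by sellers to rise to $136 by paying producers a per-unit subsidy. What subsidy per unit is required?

Required subsidy s = $22 per unit

At a seller price of 136, quantity supplied is -519 + 8·136 = 569.
Buyers absorb 569 only when they pay Pb = 911/3 − (1/3)·569 = 114.
s = Ps − Pb = 136 − 114 = 22.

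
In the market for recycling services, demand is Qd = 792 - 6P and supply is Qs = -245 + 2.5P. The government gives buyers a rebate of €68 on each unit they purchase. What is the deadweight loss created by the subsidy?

Pre-subsidy: 792 - 6P = -245 + 2.5P gives P* = 122, Q* = 60.
With the rebate, buyers effectively pay Pb = Ps − 68, where Ps is the price sellers receive.
Demand in terms of Ps becomes Qd = 792 − 6(Ps − 68) = 1200 - 6Ps. Setting this equal to supply: 1200 - 6Ps = -245 + 2.5Ps, so Ps = 170.
Buyers pay Pb = 170 − 68 = 102; Q' = -245 + 2.5·170 = 180.
The subsidy expands output by 180 − 60 = 120 past the efficient level; on those units the gap between marginal cost and willingness to pay runs from 0 up to 68.
DWL = ½ × 68 × 120 = 4080.

Deadweight loss = €4080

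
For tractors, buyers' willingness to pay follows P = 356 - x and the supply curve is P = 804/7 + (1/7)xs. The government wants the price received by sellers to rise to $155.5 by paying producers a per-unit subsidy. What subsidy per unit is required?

Required subsidy s = $84 per unit

At a seller price of 155.5, quantity supplied is -804 + 7·155.5 = 284.5.
Buyers absorb 284.5 only when they pay Pb = 356 − 1·284.5 = 71.5.
s = Ps − Pb = 155.5 − 71.5 = 84.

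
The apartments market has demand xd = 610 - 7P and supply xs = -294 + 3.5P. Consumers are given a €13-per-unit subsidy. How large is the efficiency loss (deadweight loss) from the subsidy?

Deadweight loss = 1183/6

Pre-subsidy: 610 - 7P = -294 + 3.5P gives P* = 1808/21, x* = 22/3.
With the rebate, buyers effectively pay Pb = Ps − 13, where Ps is the price sellers receive.
Demand in terms of Ps becomes xd = 610 − 7(Ps − 13) = 701 - 7Ps. Setting this equal to supply: 701 - 7Ps = -294 + 3.5Ps, so Ps = 1990/21.
Buyers pay Pb = 1990/21 − 13 = 1717/21; x' = -294 + 3.5·(1990/21) = 113/3.
The subsidy expands output by 113/3 − 22/3 = 91/3 past the efficient level; on those units the gap between marginal cost and willingness to pay runs from 0 up to 13.
DWL = ½ × 13 × 91/3 = 1183/6.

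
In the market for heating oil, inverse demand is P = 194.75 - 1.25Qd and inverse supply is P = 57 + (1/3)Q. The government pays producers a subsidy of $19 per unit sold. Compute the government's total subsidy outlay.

Pre-subsidy: 194.75 - 1.25Q = 57 + (1/3)Q gives Q* = 87 and P* = 86.
With the subsidy, sellers receive Ps = Pb + 19 for each unit, where Pb is the price buyers pay.
On the curves, Pb = 194.75 - 1.25Q and Ps = 57 + (1/3)Q; the wedge Ps − Pb = 19 gives 57 + (1/3)Q − (194.75 - 1.25Q) = 19, so Q' = 99.
Then Pb = 194.75 − 1.25·99 = 71 and Ps = 57 + (1/3)·99 = 90.
Government outlay = subsidy × quantity = 19 × 99 = 1881.

Government cost = $1881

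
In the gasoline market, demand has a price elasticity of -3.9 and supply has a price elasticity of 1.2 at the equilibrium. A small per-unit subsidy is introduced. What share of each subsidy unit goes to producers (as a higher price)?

Producer share = 13/17

For a small subsidy around the equilibrium, the benefit split depends on the relative slopes, which at a point are proportional to the elasticities.
Buyer share = εs/(εs + |εd|) = 1.2/(1.2 + 3.9) = 4/17; seller share = |εd|/(εs + |εd|) = 13/17.
So producers capture 13/17 of the subsidy.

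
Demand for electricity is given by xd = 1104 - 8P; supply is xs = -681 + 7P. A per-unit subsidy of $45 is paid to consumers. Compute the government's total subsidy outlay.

Pre-subsidy: 1104 - 8P = -681 + 7P gives P* = 119, x* = 152.
With the rebate, buyers effectively pay Pb = Ps − 45, where Ps is the price sellers receive.
Demand in terms of Ps becomes xd = 1104 − 8(Ps − 45) = 1464 - 8Ps. Setting this equal to supply: 1464 - 8Ps = -681 + 7Ps, so Ps = 143.
Buyers pay Pb = 143 − 45 = 98; x' = -681 + 7·143 = 320.
Government outlay = subsidy × quantity = 45 × 320 = 14400.

Government cost = $14400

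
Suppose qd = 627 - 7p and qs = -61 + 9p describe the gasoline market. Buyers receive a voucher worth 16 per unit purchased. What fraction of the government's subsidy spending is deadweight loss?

Pre-subsidy: 627 - 7p = -61 + 9p gives p* = 43, q* = 326.
With the rebate, buyers effectively pay pb = ps − 16, where ps is the price sellers receive.
Demand in terms of ps becomes qd = 627 − 7(ps − 16) = 739 - 7ps. Setting this equal to supply: 739 - 7ps = -61 + 9ps, so ps = 50.
Buyers pay pb = 50 − 16 = 34; q' = -61 + 9·50 = 389.
ΔCS = ½(326 + 389)(43 − 34) = 3217.5; ΔPS = ½(326 + 389)(50 − 43) = 2502.5.
Government spending = 16 × 389 = 6224.
DWL = ½ × 16 × (389 − 326) = 504; fraction = 504 / 6224 = 63/778.

DWL / government spending = 63/778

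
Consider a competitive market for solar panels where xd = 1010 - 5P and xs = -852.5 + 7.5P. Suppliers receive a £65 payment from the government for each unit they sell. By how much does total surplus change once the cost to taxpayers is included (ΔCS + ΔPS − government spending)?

Net change in total surplus = -£6337.5

Pre-subsidy: 1010 - 5P = -852.5 + 7.5P gives P* = 149, x* = 265.
With the subsidy, sellers receive Ps = Pb + 65 for each unit, where Pb is the price buyers pay.
Supply in terms of Pb becomes xs = -852.5 + 7.5(Pb + 65) = -365 + 7.5Pb. Setting this equal to demand: 1010 - 5Pb = -365 + 7.5Pb, so Pb = 110.
Sellers receive Ps = 110 + 65 = 175; x' = 1010 − 5·110 = 460.
ΔCS = ½(265 + 460)(149 − 110) = 14137.5; ΔPS = ½(265 + 460)(175 − 149) = 9425.
Government spending = 65 × 460 = 29900.
Net change = 14137.5 + 9425 − 29900 = -6337.5. The loss equals the DWL triangle ½·65·195.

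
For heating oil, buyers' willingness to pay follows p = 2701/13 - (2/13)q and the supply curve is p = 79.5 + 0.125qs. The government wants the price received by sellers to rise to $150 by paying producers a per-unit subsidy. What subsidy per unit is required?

At a seller price of 150, quantity supplied is -636 + 8·150 = 564.
Buyers absorb 564 only when they pay pb = 2701/13 − (2/13)·564 = 121.
s = ps − pb = 150 − 121 = 29.

Required subsidy s = $29 per unit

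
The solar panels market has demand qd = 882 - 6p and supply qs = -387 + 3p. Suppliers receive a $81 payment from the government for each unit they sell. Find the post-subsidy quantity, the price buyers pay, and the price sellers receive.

q' = 198; buyers pay $114; sellers receive $195

Pre-subsidy: 882 - 6p = -387 + 3p gives p* = 141, q* = 36.
With the subsidy, sellers receive ps = pb + 81 for each unit, where pb is the price buyers pay.
Supply in terms of pb becomes qs = -387 + 3(pb + 81) = -144 + 3pb. Setting this equal to demand: 882 - 6pb = -144 + 3pb, so pb = 114.
Sellers receive ps = 114 + 81 = 195; q' = 882 − 6·114 = 198.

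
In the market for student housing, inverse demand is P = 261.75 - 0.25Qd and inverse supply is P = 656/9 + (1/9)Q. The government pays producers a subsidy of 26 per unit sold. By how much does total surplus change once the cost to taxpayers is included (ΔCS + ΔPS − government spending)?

Net change in total surplus = -936

Pre-subsidy: 261.75 - 0.25Q = 656/9 + (1/9)Q gives Q* = 523 and P* = 131.
With the subsidy, sellers receive Ps = Pb + 26 for each unit, where Pb is the price buyers pay.
On the curves, Pb = 261.75 - 0.25Q and Ps = 656/9 + (1/9)Q; the wedge Ps − Pb = 26 gives 656/9 + (1/9)Q − (261.75 - 0.25Q) = 26, so Q' = 595.
Then Pb = 261.75 − 0.25·595 = 113 and Ps = 656/9 + (1/9)·595 = 139.
ΔCS = ½(523 + 595)(131 − 113) = 10062; ΔPS = ½(523 + 595)(139 − 131) = 4472.
Government spending = 26 × 595 = 15470.
Net change = 10062 + 4472 − 15470 = -936. The loss equals the DWL triangle ½·26·72.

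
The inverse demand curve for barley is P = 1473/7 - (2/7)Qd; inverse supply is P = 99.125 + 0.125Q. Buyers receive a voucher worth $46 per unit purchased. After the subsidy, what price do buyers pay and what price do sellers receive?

Pre-subsidy: 1473/7 - (2/7)Q = 99.125 + 0.125Q gives Q* = 271 and P* = 133.
With the rebate, buyers effectively pay Pb = Ps − 46, where Ps is the price sellers receive.
On the curves, Pb = 1473/7 - (2/7)Q and Ps = 99.125 + 0.125Q; the wedge Ps − Pb = 46 gives 99.125 + 0.125Q − (1473/7 - (2/7)Q) = 46, so Q' = 383.
Then Pb = 1473/7 − (2/7)·383 = 101 and Ps = 99.125 + 0.125·383 = 147.

Buyers pay $101; sellers receive $147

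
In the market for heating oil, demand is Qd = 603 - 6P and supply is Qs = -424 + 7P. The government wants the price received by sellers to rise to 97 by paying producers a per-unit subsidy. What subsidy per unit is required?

At a seller price of 97, quantity supplied is -424 + 7·97 = 255.
Buyers absorb 255 only when they pay Pb with 603 − 6·Pb = 255, i.e. Pb = 58.
s = Ps − Pb = 97 − 58 = 39.

Required subsidy s = 39 per unit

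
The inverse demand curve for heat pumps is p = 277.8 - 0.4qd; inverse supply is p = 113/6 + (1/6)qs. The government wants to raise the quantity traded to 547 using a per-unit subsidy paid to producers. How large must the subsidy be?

At q = 547, from the demand curve buyers pay pb = 277.8 − 0.4·547 = 59; from the supply curve sellers need ps = 113/6 + (1/6)·547 = 110.
The subsidy must fill the gap: s = ps − pb = 110 − 59 = 51.

Required subsidy s = 51 per unit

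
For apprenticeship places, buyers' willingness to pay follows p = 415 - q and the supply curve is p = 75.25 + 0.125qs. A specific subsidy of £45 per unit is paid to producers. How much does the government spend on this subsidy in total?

Government cost = £15390

Pre-subsidy: 415 - q = 75.25 + 0.125q gives q* = 302 and p* = 113.
With the subsidy, sellers receive ps = pb + 45 for each unit, where pb is the price buyers pay.
On the curves, pb = 415 - q and ps = 75.25 + 0.125q; the wedge ps − pb = 45 gives 75.25 + 0.125q − (415 - q) = 45, so q' = 342.
Then pb = 415 − 1·342 = 73 and ps = 75.25 + 0.125·342 = 118.
Government outlay = subsidy × quantity = 45 × 342 = 15390.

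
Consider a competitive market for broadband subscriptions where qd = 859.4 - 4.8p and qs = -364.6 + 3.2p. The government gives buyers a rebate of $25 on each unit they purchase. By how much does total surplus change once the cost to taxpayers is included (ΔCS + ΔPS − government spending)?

Pre-subsidy: 859.4 - 4.8p = -364.6 + 3.2p gives p* = 153, q* = 125.
With the rebate, buyers effectively pay pb = ps − 25, where ps is the price sellers receive.
Demand in terms of ps becomes qd = 859.4 − 4.8(ps − 25) = 979.4 - 4.8ps. Setting this equal to supply: 979.4 - 4.8ps = -364.6 + 3.2ps, so ps = 168.
Buyers pay pb = 168 − 25 = 143; q' = -364.6 + 3.2·168 = 173.
ΔCS = ½(125 + 173)(153 − 143) = 1490; ΔPS = ½(125 + 173)(168 − 153) = 2235.
Government spending = 25 × 173 = 4325.
Net change = 1490 + 2235 − 4325 = -600. The loss equals the DWL triangle ½·25·48.

Net change in total surplus = -$600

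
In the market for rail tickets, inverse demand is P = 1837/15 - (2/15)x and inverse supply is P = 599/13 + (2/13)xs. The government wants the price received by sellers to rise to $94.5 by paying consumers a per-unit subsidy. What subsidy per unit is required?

Required subsidy s = $14 per unit

At a seller price of 94.5, quantity supplied is -299.5 + 6.5·94.5 = 314.75.
Buyers absorb 314.75 only when they pay Pb = 1837/15 − (2/15)·314.75 = 80.5.
s = Ps − Pb = 94.5 − 80.5 = 14.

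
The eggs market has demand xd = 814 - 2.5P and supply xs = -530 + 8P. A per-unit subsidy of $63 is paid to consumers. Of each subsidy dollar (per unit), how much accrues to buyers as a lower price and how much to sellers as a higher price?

Buyers gain $48 per unit; sellers gain $15 per unit

Pre-subsidy: 814 - 2.5P = -530 + 8P gives P* = 128, x* = 494.
With the rebate, buyers effectively pay Pb = Ps − 63, where Ps is the price sellers receive.
Demand in terms of Ps becomes xd = 814 − 2.5(Ps − 63) = 971.5 - 2.5Ps. Setting this equal to supply: 971.5 - 2.5Ps = -530 + 8Ps, so Ps = 143.
Buyers pay Pb = 143 − 63 = 80; x' = -530 + 8·143 = 614.
Buyers' price falls by P* − Pb = 128 − 80 = 48; sellers' price rises by Ps − P* = 143 − 128 = 15.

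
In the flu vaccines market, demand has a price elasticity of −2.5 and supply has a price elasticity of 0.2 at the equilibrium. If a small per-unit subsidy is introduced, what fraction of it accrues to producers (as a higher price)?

Producer share = 25/27

For a small subsidy around the equilibrium, the benefit split depends on the relative slopes, which at a point are proportional to the elasticities.
Buyer share = εs/(εs + |εd|) = 0.2/(0.2 + 2.5) = 2/27; seller share = |εd|/(εs + |εd|) = 25/27.
So producers capture 25/27 of the subsidy.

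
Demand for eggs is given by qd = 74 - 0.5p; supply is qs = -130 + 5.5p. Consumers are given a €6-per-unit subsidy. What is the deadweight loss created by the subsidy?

Pre-subsidy: 74 - 0.5p = -130 + 5.5p gives p* = 34, q* = 57.
With the rebate, buyers effectively pay pb = ps − 6, where ps is the price sellers receive.
Demand in terms of ps becomes qd = 74 − 0.5(ps − 6) = 77 - 0.5ps. Setting this equal to supply: 77 - 0.5ps = -130 + 5.5ps, so ps = 34.5.
Buyers pay pb = 34.5 − 6 = 28.5; q' = -130 + 5.5·34.5 = 59.75.
The subsidy expands output by 59.75 − 57 = 2.75 past the efficient level; on those units the gap between marginal cost and willingness to pay runs from 0 up to 6.
DWL = ½ × 6 × 2.75 = 8.25.

Deadweight loss = €8.25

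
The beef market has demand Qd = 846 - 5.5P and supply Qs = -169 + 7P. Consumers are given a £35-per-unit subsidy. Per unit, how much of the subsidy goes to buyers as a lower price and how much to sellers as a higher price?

Pre-subsidy: 846 - 5.5P = -169 + 7P gives P* = 81.2, Q* = 399.4.
With the rebate, buyers effectively pay Pb = Ps − 35, where Ps is the price sellers receive.
Demand in terms of Ps becomes Qd = 846 − 5.5(Ps − 35) = 1038.5 - 5.5Ps. Setting this equal to supply: 1038.5 - 5.5Ps = -169 + 7Ps, so Ps = 96.6.
Buyers pay Pb = 96.6 − 35 = 61.6; Q' = -169 + 7·96.6 = 507.2.
Buyers' price falls by P* − Pb = 81.2 − 61.6 = 19.6; sellers' price rises by Ps − P* = 96.6 − 81.2 = 15.4.

Buyers gain £19.6 per unit; sellers gain £15.4 per unit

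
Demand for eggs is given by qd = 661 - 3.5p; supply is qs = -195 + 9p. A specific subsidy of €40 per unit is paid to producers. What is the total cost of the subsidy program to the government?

Government cost = €20884.8

Pre-subsidy: 661 - 3.5p = -195 + 9p gives p* = 68.48, q* = 421.32.
With the subsidy, sellers receive ps = pb + 40 for each unit, where pb is the price buyers pay.
Supply in terms of pb becomes qs = -195 + 9(pb + 40) = 165 + 9pb. Setting this equal to demand: 661 - 3.5pb = 165 + 9pb, so pb = 39.68.
Sellers receive ps = 39.68 + 40 = 79.68; q' = 661 − 3.5·39.68 = 522.12.
Government outlay = subsidy × quantity = 40 × 522.12 = 20884.8.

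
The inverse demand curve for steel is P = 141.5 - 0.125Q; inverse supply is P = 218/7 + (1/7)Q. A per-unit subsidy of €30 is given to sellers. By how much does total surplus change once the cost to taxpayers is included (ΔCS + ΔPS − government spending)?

Net change in total surplus = -€1680

Pre-subsidy: 141.5 - 0.125Q = 218/7 + (1/7)Q gives Q* = 412 and P* = 90.
With the subsidy, sellers receive Ps = Pb + 30 for each unit, where Pb is the price buyers pay.
On the curves, Pb = 141.5 - 0.125Q and Ps = 218/7 + (1/7)Q; the wedge Ps − Pb = 30 gives 218/7 + (1/7)Q − (141.5 - 0.125Q) = 30, so Q' = 524.
Then Pb = 141.5 − 0.125·524 = 76 and Ps = 218/7 + (1/7)·524 = 106.
ΔCS = ½(412 + 524)(90 − 76) = 6552; ΔPS = ½(412 + 524)(106 − 90) = 7488.
Government spending = 30 × 524 = 15720.
Net change = 6552 + 7488 − 15720 = -1680. The loss equals the DWL triangle ½·30·112.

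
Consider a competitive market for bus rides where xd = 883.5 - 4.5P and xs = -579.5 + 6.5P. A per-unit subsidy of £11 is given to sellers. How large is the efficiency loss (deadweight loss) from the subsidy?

Pre-subsidy: 883.5 - 4.5P = -579.5 + 6.5P gives P* = 133, x* = 285.
With the subsidy, sellers receive Ps = Pb + 11 for each unit, where Pb is the price buyers pay.
Supply in terms of Pb becomes xs = -579.5 + 6.5(Pb + 11) = -508 + 6.5Pb. Setting this equal to demand: 883.5 - 4.5Pb = -508 + 6.5Pb, so Pb = 126.5.
Sellers receive Ps = 126.5 + 11 = 137.5; x' = 883.5 − 4.5·126.5 = 314.25.
The subsidy expands output by 314.25 − 285 = 29.25 past the efficient level; on those units the gap between marginal cost and willingness to pay runs from 0 up to 11.
DWL = ½ × 11 × 29.25 = 160.875.

Deadweight loss = £160.875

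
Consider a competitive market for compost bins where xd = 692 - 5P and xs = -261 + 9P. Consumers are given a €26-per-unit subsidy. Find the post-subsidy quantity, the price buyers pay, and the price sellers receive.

Pre-subsidy: 692 - 5P = -261 + 9P gives P* = 953/14, x* = 4923/14.
With the rebate, buyers effectively pay Pb = Ps − 26, where Ps is the price sellers receive.
Demand in terms of Ps becomes xd = 692 − 5(Ps − 26) = 822 - 5Ps. Setting this equal to supply: 822 - 5Ps = -261 + 9Ps, so Ps = 1083/14.
Buyers pay Pb = 1083/14 − 26 = 719/14; x' = -261 + 9·(1083/14) = 6093/14.

x' = 6093/14; buyers pay 719/14; sellers receive 1083/14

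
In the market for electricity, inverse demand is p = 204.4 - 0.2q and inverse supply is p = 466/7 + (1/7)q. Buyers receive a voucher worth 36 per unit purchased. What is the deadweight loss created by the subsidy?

Pre-subsidy: 204.4 - 0.2q = 466/7 + (1/7)q gives q* = 402 and p* = 124.
With the rebate, buyers effectively pay pb = ps − 36, where ps is the price sellers receive.
On the curves, pb = 204.4 - 0.2q and ps = 466/7 + (1/7)q; the wedge ps − pb = 36 gives 466/7 + (1/7)q − (204.4 - 0.2q) = 36, so q' = 507.
Then pb = 204.4 − 0.2·507 = 103 and ps = 466/7 + (1/7)·507 = 139.
The subsidy expands output by 507 − 402 = 105 past the efficient level; on those units the gap between marginal cost and willingness to pay runs from 0 up to 36.
DWL = ½ × 36 × 105 = 1890.

Deadweight loss = 1890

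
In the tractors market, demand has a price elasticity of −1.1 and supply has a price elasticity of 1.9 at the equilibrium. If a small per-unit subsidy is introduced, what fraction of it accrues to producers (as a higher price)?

For a small subsidy around the equilibrium, the benefit split depends on the relative slopes, which at a point are proportional to the elasticities.
Buyer share = εs/(εs + |εd|) = 1.9/(1.9 + 1.1) = 19/30; seller share = |εd|/(εs + |εd|) = 11/30.
So producers capture 11/30 of the subsidy.

Producer share = 11/30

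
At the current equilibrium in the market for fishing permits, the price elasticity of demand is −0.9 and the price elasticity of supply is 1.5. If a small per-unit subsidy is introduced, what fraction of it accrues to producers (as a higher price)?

For a small subsidy around the equilibrium, the benefit split depends on the relative slopes, which at a point are proportional to the elasticities.
Buyer share = εs/(εs + |εd|) = 1.5/(1.5 + 0.9) = 0.625; seller share = |εd|/(εs + |εd|) = 0.375.
So producers capture 0.375 of the subsidy.

Producer share = 0.375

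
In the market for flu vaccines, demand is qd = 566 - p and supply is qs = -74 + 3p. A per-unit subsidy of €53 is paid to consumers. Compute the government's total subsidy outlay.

Pre-subsidy: 566 - p = -74 + 3p gives p* = 160, q* = 406.
With the rebate, buyers effectively pay pb = ps − 53, where ps is the price sellers receive.
Demand in terms of ps becomes qd = 566 − 1(ps − 53) = 619 - ps. Setting this equal to supply: 619 - ps = -74 + 3ps, so ps = 173.25.
Buyers pay pb = 173.25 − 53 = 120.25; q' = -74 + 3·173.25 = 445.75.
Government outlay = subsidy × quantity = 53 × 445.75 = 23624.75.

Government cost = €23624.75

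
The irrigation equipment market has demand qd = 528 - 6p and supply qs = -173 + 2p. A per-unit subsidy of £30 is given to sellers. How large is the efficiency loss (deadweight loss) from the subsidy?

Pre-subsidy: 528 - 6p = -173 + 2p gives p* = 87.625, q* = 2.25.
With the subsidy, sellers receive ps = pb + 30 for each unit, where pb is the price buyers pay.
Supply in terms of pb becomes qs = -173 + 2(pb + 30) = -113 + 2pb. Setting this equal to demand: 528 - 6pb = -113 + 2pb, so pb = 80.125.
Sellers receive ps = 80.125 + 30 = 110.125; q' = 528 − 6·80.125 = 47.25.
The subsidy expands output by 47.25 − 2.25 = 45 past the efficient level; on those units the gap between marginal cost and willingness to pay runs from 0 up to 30.
DWL = ½ × 30 × 45 = 675.

Deadweight loss = £675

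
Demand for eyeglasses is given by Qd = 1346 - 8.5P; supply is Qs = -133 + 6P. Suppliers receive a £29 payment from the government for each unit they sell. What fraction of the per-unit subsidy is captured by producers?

Producer share = 17/29

Pre-subsidy: 1346 - 8.5P = -133 + 6P gives P* = 102, Q* = 479.
With the subsidy, sellers receive Ps = Pb + 29 for each unit, where Pb is the price buyers pay.
Supply in terms of Pb becomes Qs = -133 + 6(Pb + 29) = 41 + 6Pb. Setting this equal to demand: 1346 - 8.5Pb = 41 + 6Pb, so Pb = 90.
Sellers receive Ps = 90 + 29 = 119; Q' = 1346 − 8.5·90 = 581.
Buyers' price falls by P* − Pb = 102 − 90 = 12; sellers' price rises by Ps − P* = 119 − 102 = 17.
So producers capture 17/29 = 17/29 of each unit of subsidy.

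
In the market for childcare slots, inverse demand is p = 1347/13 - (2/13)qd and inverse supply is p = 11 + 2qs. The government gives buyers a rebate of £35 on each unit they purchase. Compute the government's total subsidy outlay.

Pre-subsidy: 1347/13 - (2/13)q = 11 + 2q gives q* = 43 and p* = 97.
With the rebate, buyers effectively pay pb = ps − 35, where ps is the price sellers receive.
On the curves, pb = 1347/13 - (2/13)q and ps = 11 + 2q; the wedge ps − pb = 35 gives 11 + 2q − (1347/13 - (2/13)q) = 35, so q' = 59.25.
Then pb = 1347/13 − (2/13)·59.25 = 94.5 and ps = 11 + 2·59.25 = 129.5.
Government outlay = subsidy × quantity = 35 × 59.25 = 2073.75.

Government cost = £2073.75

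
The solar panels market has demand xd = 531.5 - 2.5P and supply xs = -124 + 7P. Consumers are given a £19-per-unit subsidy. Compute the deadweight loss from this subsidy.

Pre-subsidy: 531.5 - 2.5P = -124 + 7P gives P* = 69, x* = 359.
With the rebate, buyers effectively pay Pb = Ps − 19, where Ps is the price sellers receive.
Demand in terms of Ps becomes xd = 531.5 − 2.5(Ps − 19) = 579 - 2.5Ps. Setting this equal to supply: 579 - 2.5Ps = -124 + 7Ps, so Ps = 74.
Buyers pay Pb = 74 − 19 = 55; x' = -124 + 7·74 = 394.
The subsidy expands output by 394 − 359 = 35 past the efficient level; on those units the gap between marginal cost and willingness to pay runs from 0 up to 19.
DWL = ½ × 19 × 35 = 332.5.

Deadweight loss = £332.5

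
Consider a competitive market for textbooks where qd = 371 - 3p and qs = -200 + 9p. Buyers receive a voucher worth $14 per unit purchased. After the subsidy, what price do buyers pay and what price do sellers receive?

Pre-subsidy: 371 - 3p = -200 + 9p gives p* = 571/12, q* = 228.25.
With the rebate, buyers effectively pay pb = ps − 14, where ps is the price sellers receive.
Demand in terms of ps becomes qd = 371 − 3(ps − 14) = 413 - 3ps. Setting this equal to supply: 413 - 3ps = -200 + 9ps, so ps = 613/12.
Buyers pay pb = 613/12 − 14 = 445/12; q' = -200 + 9·(613/12) = 259.75.

Buyers pay 445/12; sellers receive 613/12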